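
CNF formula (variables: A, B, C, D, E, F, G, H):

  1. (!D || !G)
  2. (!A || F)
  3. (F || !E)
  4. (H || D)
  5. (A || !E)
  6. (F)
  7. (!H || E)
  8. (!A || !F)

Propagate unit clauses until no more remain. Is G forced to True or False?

(F) is a unit clause: F = True.
(!A || !F): since F = True, the clause reduces to (!A). A = False.
(A || !E): since A = False, the clause reduces to (!E). E = False.
(!H || E): since E = False, the clause reduces to (!H). H = False.
From (H || D) and H = False: D = True.
In (!D || !G), !D is now false; !G must hold, so G = False.

False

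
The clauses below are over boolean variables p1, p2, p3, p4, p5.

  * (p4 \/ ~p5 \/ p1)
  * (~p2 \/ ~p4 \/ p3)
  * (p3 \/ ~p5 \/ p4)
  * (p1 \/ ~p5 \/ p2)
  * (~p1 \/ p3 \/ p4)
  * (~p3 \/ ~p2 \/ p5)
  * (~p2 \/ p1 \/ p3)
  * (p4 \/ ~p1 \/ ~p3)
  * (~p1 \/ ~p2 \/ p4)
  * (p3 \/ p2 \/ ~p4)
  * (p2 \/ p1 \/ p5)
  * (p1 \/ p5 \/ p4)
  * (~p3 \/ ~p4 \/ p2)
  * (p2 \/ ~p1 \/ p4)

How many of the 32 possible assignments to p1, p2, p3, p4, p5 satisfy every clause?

2

Satisfying assignments:
  p1=0 p2=1 p3=1 p4=1 p5=1
  p1=1 p2=1 p3=1 p4=1 p5=1
Count: 2.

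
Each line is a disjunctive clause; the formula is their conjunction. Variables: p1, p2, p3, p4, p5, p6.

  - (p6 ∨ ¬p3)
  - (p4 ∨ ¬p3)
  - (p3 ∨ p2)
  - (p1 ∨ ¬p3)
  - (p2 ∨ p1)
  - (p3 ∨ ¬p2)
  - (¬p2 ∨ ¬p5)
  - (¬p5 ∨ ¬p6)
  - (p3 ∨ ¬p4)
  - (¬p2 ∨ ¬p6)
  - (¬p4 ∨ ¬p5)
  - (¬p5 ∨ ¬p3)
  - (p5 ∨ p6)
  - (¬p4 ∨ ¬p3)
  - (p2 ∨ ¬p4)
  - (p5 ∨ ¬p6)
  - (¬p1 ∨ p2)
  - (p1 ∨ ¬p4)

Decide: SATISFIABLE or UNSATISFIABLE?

UNSATISFIABLE

p3 = True:
  propagation gives p6=True, p4=True; an empty clause results — contradiction.
p3 = False:
  propagation gives p2=True; an empty clause results — contradiction.
Every branch closes, so no satisfying assignment exists.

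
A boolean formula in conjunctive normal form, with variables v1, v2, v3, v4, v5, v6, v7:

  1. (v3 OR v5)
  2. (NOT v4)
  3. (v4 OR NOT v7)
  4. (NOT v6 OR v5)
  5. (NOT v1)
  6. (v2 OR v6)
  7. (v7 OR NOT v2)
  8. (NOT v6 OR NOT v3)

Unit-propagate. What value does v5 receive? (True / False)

Unit clause (NOT v4) sets v4 = False.
From (v4 OR NOT v7) and v4 = False: v7 = False.
(NOT v1) stands alone — v1 = False.
In (v7 OR NOT v2), v7 is now false; NOT v2 must hold, so v2 = False.
(v2 OR v6): since v2 = False, the clause reduces to (v6). v6 = True.
(v5 OR NOT v6): since v6 = True, the clause reduces to (v5). v5 = True.

True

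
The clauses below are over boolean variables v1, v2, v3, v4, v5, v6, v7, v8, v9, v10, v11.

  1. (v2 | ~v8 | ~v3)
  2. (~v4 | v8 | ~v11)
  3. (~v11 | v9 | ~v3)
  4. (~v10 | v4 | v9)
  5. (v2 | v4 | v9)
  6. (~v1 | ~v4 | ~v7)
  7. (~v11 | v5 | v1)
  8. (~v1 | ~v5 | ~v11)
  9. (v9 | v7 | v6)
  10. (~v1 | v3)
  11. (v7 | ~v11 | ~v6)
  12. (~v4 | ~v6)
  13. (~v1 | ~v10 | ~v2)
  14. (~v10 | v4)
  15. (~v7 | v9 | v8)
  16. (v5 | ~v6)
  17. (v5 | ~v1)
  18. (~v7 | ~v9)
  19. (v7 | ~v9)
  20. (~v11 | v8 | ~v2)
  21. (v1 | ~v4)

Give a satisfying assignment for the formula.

v10 occurs only negated in the remaining clauses — set v10 = False.
Branch on v1: take v1 = False.
  then v4 is forced to False.
Set v2 = True and propagate.
Branch on v3: take v3 = False.
The remaining clauses are satisfied by v5 = True, v6 = False, v7 = True, v8 = True, v9 = False, v11 = True.

v1 = False, v2 = True, v3 = False, v4 = False, v5 = True, v6 = False, v7 = True, v8 = True, v9 = False, v10 = False, v11 = True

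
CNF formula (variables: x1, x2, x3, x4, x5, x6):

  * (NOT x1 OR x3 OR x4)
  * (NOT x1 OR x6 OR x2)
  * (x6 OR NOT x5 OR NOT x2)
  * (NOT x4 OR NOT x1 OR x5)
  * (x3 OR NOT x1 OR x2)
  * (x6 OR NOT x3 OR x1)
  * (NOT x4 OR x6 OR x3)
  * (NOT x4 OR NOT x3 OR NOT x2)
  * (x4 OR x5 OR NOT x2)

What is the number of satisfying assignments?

Split on x1, then x2.
  x1=T, x2=T: remaining (x3,x4,x5,x6) ∈ {(F,T,T,T); (T,F,T,T)} — 2.
  x1=T, x2=F: remaining (x3,x4,x5,x6) ∈ {(T,F,F,T); (T,F,T,T); (T,T,T,T)} — 3.
  x1=F, x2=T: remaining (x3,x4,x5,x6) ∈ {(F,F,T,T); (F,T,F,T); (F,T,T,T); (T,F,T,T)} — 4.
  x1=F, x2=F: x5 free; 5 ways for (x3,x4,x6) × 2^1 = 10.
Total: 2 + 3 + 4 + 10 = 19.

19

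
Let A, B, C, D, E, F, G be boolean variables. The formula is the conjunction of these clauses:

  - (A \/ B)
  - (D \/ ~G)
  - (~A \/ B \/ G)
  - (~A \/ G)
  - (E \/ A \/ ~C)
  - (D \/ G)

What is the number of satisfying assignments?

Split on A, then G.
  A=T, G=T: forces D=T; B, C, E, F free → 2^4 = 16.
  A=T, G=F: a clause becomes empty — 0.
  A=F, G=T: F free; 3 ways for (B,C,D,E) × 2^1 = 6.
  A=F, G=F: F free; 3 ways for (B,C,D,E) × 2^1 = 6.
Total: 16 + 0 + 6 + 6 = 28.

28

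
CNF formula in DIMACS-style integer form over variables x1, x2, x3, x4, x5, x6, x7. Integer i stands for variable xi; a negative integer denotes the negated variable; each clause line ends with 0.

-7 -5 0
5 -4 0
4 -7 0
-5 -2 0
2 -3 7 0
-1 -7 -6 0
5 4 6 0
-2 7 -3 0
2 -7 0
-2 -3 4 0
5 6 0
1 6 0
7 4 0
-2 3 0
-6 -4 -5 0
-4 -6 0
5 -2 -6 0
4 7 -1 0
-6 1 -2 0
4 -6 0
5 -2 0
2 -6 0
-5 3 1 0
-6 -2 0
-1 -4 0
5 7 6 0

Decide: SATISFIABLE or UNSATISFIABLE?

x6 = True:
  propagation gives x4=False; an empty clause results — contradiction.
x6 = False:
  propagation gives x5=True, x7=False, x2=False, x3=False; an empty clause results — contradiction.
Every branch closes, so no satisfying assignment exists.

UNSATISFIABLE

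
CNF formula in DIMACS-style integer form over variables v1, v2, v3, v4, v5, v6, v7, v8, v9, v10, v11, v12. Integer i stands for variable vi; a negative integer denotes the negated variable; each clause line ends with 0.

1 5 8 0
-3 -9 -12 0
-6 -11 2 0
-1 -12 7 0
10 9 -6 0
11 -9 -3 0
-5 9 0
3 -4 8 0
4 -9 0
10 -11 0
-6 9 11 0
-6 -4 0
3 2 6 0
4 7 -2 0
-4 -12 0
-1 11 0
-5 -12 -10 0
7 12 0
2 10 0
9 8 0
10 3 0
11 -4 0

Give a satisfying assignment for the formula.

v1 = 0, v2 = 1, v3 = 0, v4 = 1, v5 = 0, v6 = 0, v7 = 1, v8 = 1, v9 = 0, v10 = 1, v11 = 1, v12 = 0

v7 occurs only positively in the remaining clauses — set v7 = True.
v8 occurs only positively in the remaining clauses — set v8 = True.
Try v1 = False.
Branch on v2: take v2 = True.
The remaining clauses are satisfied by v3 = False, v4 = True, v5 = False, v6 = False, v9 = False, v10 = True, v11 = True, v12 = False.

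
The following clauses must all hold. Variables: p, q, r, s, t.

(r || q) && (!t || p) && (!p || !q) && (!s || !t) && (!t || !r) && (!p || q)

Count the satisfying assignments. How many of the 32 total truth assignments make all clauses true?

Satisfying assignments:
  p=F q=F r=T s=F t=F
  p=F q=F r=T s=T t=F
  p=F q=T r=F s=F t=F
  p=F q=T r=F s=T t=F
  p=F q=T r=T s=F t=F
  p=F q=T r=T s=T t=F
That's 6 in total.

6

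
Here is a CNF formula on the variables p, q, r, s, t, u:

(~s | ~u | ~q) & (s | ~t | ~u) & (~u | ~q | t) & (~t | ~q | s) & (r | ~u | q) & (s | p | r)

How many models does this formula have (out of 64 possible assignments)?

Case analysis on q and s:
  q=1, s=1: forces u=0; p, r, t free → 2^3 = 8.
  q=1, s=0: remaining (p,r,t,u) ∈ {(0,1,0,0); (1,0,0,0); (1,1,0,0)} — 3.
  q=0, s=1: p, t free; 3 ways for (r,u) × 2^2 = 12.
  q=0, s=0: 8 of the 16 assignments to (p,r,t,u) work.
Total: 8 + 3 + 12 + 8 = 31.

31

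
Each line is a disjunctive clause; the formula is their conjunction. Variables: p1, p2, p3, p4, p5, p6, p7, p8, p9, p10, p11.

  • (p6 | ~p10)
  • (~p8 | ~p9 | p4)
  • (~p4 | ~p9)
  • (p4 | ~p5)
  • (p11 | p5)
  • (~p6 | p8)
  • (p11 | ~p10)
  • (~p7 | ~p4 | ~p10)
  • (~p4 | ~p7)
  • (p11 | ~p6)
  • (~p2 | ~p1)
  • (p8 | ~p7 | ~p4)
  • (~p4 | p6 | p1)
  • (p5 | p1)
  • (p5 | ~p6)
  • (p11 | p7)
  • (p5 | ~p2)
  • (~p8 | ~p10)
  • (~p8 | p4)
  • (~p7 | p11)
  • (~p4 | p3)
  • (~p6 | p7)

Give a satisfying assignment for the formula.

Pure literal: p2 appears only negated; assign p2 = False.
Pure literal: p3 appears only positively; assign p3 = True.
Branch on p1: take p1 = True.
Branch on p4: take p4 = True.
  then p9 is forced to False.
  then p7 is forced to False.
  then p11 is forced to True.
  then p6 is forced to False.
  then p10 is forced to False.
p5, p8 are now unconstrained; take p5 = False, p8 = False.
Every clause has at least one true literal under this assignment.

p1=True, p2=False, p3=True, p4=True, p5=False, p6=False, p7=False, p8=False, p9=False, p10=False, p11=True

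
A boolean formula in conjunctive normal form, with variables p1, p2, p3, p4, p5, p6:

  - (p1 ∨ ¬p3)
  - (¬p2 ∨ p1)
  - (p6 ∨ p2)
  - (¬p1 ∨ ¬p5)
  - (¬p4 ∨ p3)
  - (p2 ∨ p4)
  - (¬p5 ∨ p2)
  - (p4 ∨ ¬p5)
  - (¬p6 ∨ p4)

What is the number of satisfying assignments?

Satisfying assignments:
  p1=T p2=F p3=T p4=T p5=F p6=T
  p1=T p2=T p3=F p4=F p5=F p6=F
  p1=T p2=T p3=T p4=F p5=F p6=F
  p1=T p2=T p3=T p4=T p5=F p6=F
  p1=T p2=T p3=T p4=T p5=F p6=T
Count: 5.

5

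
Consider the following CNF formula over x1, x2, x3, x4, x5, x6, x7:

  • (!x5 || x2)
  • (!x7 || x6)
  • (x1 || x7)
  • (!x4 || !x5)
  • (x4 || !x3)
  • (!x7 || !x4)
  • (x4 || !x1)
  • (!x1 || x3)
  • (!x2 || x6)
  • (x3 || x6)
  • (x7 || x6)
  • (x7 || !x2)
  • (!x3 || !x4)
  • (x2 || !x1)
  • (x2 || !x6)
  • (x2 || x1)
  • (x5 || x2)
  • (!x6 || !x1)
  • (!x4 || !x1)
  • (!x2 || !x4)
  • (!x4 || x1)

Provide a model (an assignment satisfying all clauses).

Branch on x1: take x1 = False.
  then x7 is forced to True.
  then x6 is forced to True.
  then x4 is forced to False.
  then x3 is forced to False.
  then x2 is forced to True.
x5 is now unconstrained; take x5 = False.

x1=0  x2=1  x3=0  x4=0  x5=0  x6=1  x7=1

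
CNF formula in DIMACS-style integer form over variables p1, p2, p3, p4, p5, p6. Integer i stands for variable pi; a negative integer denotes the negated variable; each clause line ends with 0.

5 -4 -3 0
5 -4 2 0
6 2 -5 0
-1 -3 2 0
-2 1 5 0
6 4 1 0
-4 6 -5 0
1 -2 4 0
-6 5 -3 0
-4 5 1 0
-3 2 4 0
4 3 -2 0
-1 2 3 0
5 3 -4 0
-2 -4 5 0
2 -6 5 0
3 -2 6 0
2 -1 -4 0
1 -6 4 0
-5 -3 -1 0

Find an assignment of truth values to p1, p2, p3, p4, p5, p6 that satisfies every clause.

Set p1 = False and propagate.
Branch on p2: take p2 = False.
Branch on p3: take p3 = True.
  then p4 is forced to True.
  then p5 is forced to True.
  then p6 is forced to True.

p1=F, p2=F, p3=T, p4=T, p5=T, p6=T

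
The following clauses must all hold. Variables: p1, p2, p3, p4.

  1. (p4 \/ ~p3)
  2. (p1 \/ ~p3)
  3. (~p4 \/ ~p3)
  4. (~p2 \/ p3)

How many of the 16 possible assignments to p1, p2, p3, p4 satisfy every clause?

The models are:
  p1=0 p2=0 p3=0 p4=0
  p1=0 p2=0 p3=0 p4=1
  p1=1 p2=0 p3=0 p4=0
  p1=1 p2=0 p3=0 p4=1
Count: 4.

4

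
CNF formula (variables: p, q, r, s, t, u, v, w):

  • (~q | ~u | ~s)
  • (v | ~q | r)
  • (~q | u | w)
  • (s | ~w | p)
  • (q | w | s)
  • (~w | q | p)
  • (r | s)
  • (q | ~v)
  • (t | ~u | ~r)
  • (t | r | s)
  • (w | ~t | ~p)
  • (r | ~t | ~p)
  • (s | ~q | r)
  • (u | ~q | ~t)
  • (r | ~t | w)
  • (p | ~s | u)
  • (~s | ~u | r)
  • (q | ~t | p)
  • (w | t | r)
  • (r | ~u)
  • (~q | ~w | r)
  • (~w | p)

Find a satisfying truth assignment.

p=T  q=T  r=T  s=T  t=F  u=F  v=F  w=T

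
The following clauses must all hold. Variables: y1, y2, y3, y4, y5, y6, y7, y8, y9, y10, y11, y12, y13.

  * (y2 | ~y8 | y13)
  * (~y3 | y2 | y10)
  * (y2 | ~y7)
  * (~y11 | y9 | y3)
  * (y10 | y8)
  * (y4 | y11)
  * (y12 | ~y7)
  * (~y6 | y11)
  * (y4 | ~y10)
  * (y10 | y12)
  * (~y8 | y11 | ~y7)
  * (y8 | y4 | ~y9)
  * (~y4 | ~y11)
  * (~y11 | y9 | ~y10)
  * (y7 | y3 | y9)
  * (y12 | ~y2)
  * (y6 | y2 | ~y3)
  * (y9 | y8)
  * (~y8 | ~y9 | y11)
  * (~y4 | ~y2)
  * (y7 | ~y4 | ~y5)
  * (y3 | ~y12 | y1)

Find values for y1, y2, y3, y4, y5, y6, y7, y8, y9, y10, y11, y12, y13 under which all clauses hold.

y1=T, y2=T, y3=F, y4=F, y5=F, y6=F, y7=F, y8=T, y9=T, y10=F, y11=T, y12=T, y13=F

Check each clause:
  1. (y13 | ~y8 | y2) — y2 is true.
  2. (y2 | y10 | ~y3) — y2 is true.
  3. (~y7 | y2) — ~y7 is true.
  4. (y3 | ~y11 | y9) — y9 is true.
  5. (y8 | y10) — y8 is true.
  6. (y4 | y11) — y11 is true.
  7. (~y7 | y12) — ~y7 is true.
  8. (~y6 | y11) — ~y6 is true.
  9. (~y10 | y4) — ~y10 is true.
  10. (y12 | y10) — y12 is true.
  11. (y11 | ~y8 | ~y7) — ~y7 is true.
  12. (~y9 | y8 | y4) — y8 is true.
  13. (~y11 | ~y4) — ~y4 is true.
  14. (~y11 | ~y10 | y9) — y9 is true.
  15. (y3 | y7 | y9) — y9 is true.
  16. (y12 | ~y2) — y12 is true.
  17. (~y3 | y2 | y6) — y2 is true.
  18. (y8 | y9) — y8 is true.
  19. (y11 | ~y9 | ~y8) — y11 is true.
  20. (~y2 | ~y4) — ~y4 is true.
  21. (y7 | ~y5 | ~y4) — ~y5 is true.
  22. (y3 | ~y12 | y1) — y1 is true.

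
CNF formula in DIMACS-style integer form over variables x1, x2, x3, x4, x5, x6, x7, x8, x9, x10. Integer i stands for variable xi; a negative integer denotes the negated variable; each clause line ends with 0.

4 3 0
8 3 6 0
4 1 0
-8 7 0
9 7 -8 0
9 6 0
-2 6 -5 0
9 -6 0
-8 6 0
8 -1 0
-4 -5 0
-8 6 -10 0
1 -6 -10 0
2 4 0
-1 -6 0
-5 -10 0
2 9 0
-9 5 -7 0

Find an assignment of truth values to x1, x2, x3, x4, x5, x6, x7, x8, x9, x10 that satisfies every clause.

x1=F, x2=F, x3=F, x4=T, x5=F, x6=T, x7=F, x8=F, x9=T, x10=F

Check each clause:
  1. (x4 | x3) — x4 is true.
  2. (x3 | x8 | x6) — x6 is true.
  3. (x1 | x4) — x4 is true.
  4. (~x8 | x7) — ~x8 is true.
  5. (x9 | ~x8 | x7) — ~x8 is true.
  6. (x9 | x6) — x9 is true.
  7. (~x5 | ~x2 | x6) — ~x5 is true.
  8. (x9 | ~x6) — x9 is true.
  9. (~x8 | x6) — ~x8 is true.
  10. (~x1 | x8) — ~x1 is true.
  11. (~x4 | ~x5) — ~x5 is true.
  12. (~x8 | ~x10 | x6) — ~x8 is true.
  13. (x1 | ~x6 | ~x10) — ~x10 is true.
  14. (x4 | x2) — x4 is true.
  15. (~x6 | ~x1) — ~x1 is true.
  16. (~x5 | ~x10) — ~x5 is true.
  17. (x9 | x2) — x9 is true.
  18. (~x7 | ~x9 | x5) — ~x7 is true.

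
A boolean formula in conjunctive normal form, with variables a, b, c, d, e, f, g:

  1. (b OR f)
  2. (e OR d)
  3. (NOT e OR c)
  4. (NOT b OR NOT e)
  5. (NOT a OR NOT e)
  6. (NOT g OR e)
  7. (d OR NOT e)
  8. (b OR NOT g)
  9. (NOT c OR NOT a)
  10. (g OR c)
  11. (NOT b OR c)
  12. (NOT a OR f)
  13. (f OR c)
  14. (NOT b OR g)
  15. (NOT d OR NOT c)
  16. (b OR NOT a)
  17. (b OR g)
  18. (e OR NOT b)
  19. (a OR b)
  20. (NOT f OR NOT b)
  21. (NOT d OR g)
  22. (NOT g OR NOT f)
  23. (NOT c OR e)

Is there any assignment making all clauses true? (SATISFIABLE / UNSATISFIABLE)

UNSATISFIABLE

b = True:
  propagation gives e=False; an empty clause results — contradiction.
b = False:
  propagation gives f=True, g=False; an empty clause results — contradiction.
Every branch closes, so no satisfying assignment exists.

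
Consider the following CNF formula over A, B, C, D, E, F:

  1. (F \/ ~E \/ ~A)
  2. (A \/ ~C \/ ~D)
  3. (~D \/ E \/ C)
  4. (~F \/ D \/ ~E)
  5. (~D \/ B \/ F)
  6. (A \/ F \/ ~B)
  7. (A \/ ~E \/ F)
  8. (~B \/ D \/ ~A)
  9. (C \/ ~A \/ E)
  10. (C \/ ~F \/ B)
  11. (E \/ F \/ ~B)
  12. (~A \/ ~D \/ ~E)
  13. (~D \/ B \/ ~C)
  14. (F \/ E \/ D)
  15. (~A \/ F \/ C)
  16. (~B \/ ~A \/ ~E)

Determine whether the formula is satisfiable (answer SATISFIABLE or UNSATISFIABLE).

SATISFIABLE

Set A = False and propagate.
Branch on B: take B = True.
  then F is forced to True.
The remaining clauses are satisfied by C = False, D = False, E = False.
So A=False, B=True, C=False, D=False, E=False, F=True is a satisfying assignment.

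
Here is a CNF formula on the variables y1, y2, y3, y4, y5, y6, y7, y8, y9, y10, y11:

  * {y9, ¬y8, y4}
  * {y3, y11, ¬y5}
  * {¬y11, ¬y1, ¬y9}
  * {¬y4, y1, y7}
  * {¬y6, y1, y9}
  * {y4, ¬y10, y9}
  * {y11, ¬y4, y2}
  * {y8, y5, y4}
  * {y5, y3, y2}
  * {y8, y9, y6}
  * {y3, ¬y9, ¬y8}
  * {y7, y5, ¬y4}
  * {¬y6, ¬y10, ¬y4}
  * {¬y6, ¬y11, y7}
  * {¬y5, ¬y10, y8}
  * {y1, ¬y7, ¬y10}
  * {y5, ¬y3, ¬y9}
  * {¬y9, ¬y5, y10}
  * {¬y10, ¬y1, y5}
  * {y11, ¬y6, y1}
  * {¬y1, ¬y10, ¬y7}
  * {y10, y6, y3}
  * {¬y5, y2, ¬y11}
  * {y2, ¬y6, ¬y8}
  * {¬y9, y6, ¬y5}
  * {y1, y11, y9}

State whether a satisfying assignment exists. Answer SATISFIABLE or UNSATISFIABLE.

y2 occurs only positively in the remaining clauses — set y2 = True.
Set y1 = True and propagate.
For the remaining variables, y3 = True, y4 = True, y5 = True, y6 = False, y7 = False, y8 = True, y9 = False, y10 = False, y11 = True works.
Every clause has at least one true literal under this assignment.
So y1=True  y2=True  y3=True  y4=True  y5=True  y6=False  y7=False  y8=True  y9=False  y10=False  y11=True is a satisfying assignment.

SATISFIABLE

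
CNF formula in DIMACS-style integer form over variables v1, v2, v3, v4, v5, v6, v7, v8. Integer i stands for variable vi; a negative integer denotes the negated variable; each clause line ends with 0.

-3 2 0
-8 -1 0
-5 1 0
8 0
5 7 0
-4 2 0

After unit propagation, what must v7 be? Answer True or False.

True

Unit clause (v8) sets v8 = True.
From (¬v1 ∨ ¬v8) and v8 = True: v1 = False.
From (¬v5 ∨ v1) and v1 = False: v5 = False.
(v5 ∨ v7) with v5 = False leaves only v7, so v7 = True.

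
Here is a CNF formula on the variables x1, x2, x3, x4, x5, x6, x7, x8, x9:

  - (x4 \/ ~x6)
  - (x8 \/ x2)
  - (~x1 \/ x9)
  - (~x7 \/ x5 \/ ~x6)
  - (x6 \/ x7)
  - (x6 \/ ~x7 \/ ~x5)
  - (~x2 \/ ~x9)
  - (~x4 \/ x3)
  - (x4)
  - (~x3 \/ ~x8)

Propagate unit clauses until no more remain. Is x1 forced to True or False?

False

(x4) is a unit clause: x4 = True.
In (~x4 \/ x3), ~x4 is now false; x3 must hold, so x3 = True.
(~x3 \/ ~x8) with x3 = True leaves only ~x8, so x8 = False.
(x2 \/ x8): since x8 = False, the clause reduces to (x2). x2 = True.
From (~x2 \/ ~x9) and x2 = True: x9 = False.
From (x9 \/ ~x1) and x9 = False: x1 = False.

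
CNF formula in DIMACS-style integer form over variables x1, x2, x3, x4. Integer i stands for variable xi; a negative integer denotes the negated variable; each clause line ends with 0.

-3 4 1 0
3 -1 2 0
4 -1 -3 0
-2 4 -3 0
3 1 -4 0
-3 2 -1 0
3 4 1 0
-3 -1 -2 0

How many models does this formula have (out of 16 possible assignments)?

The models are:
  x1=0 x2=0 x3=1 x4=1
  x1=0 x2=1 x3=1 x4=1
  x1=1 x2=1 x3=0 x4=0
  x1=1 x2=1 x3=0 x4=1
Count: 4.

4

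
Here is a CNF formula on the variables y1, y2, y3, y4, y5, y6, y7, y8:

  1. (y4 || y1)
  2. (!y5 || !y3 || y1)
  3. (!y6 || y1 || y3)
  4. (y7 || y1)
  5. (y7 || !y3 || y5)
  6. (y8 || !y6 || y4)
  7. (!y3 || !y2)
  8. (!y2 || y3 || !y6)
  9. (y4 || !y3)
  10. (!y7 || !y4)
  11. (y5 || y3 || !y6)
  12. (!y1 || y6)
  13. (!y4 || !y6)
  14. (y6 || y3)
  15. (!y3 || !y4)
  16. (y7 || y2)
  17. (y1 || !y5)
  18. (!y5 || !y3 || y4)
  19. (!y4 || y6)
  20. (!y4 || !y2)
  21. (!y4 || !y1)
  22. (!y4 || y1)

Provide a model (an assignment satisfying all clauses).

y8 occurs only positively in the remaining clauses — set y8 = True.
Branch on y1: take y1 = True.
  then y6 is forced to True.
  then y4 is forced to False.
  then y3 is forced to False.
  then y2 is forced to False.
  then y5 is forced to True.
  then y7 is forced to True.

y1=1, y2=0, y3=0, y4=0, y5=1, y6=1, y7=1, y8=1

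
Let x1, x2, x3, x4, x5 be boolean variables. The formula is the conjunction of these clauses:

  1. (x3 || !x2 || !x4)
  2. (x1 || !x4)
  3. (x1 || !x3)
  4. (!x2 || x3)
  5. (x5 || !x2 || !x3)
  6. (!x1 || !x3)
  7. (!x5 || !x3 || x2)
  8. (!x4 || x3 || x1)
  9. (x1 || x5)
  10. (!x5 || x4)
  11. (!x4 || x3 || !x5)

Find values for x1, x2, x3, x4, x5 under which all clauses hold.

x1 = True  x2 = False  x3 = False  x4 = True  x5 = False

Check each clause:
  1. (!x4 || x3 || !x2) — !x2 is true.
  2. (x1 || !x4) — x1 is true.
  3. (x1 || !x3) — x1 is true.
  4. (!x2 || x3) — !x2 is true.
  5. (!x2 || !x3 || x5) — !x3 is true.
  6. (!x3 || !x1) — !x3 is true.
  7. (!x5 || !x3 || x2) — !x5 is true.
  8. (!x4 || x1 || x3) — x1 is true.
  9. (x1 || x5) — x1 is true.
  10. (x4 || !x5) — !x5 is true.
  11. (!x4 || !x5 || x3) — !x5 is true.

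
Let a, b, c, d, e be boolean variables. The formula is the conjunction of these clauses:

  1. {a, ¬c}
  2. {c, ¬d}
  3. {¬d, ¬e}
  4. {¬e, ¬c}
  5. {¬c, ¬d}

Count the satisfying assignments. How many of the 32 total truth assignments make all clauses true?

10

Case analysis on c and d:
  c=1, d=1: a clause becomes empty — 0.
  c=1, d=0: remaining (a,b,e) ∈ {(1,0,0); (1,1,0)} — 2.
  c=0, d=1: a clause becomes empty — 0.
  c=0, d=0: a, b, e free → 2^3 = 8.
Total: 0 + 2 + 0 + 8 = 10.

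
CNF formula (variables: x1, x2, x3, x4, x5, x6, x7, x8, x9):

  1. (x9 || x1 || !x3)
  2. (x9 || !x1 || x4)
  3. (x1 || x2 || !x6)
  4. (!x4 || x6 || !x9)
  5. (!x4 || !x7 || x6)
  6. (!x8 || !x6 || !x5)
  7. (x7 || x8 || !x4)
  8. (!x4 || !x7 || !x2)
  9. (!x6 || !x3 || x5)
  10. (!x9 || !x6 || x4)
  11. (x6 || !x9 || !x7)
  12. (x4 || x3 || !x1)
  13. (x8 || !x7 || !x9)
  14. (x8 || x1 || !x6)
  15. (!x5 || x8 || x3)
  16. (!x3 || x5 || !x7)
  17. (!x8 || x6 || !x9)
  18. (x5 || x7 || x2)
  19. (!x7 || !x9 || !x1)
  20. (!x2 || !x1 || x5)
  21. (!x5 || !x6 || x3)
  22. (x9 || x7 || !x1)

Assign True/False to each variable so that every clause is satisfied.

x1=False, x2=False, x3=False, x4=False, x5=False, x6=False, x7=True, x8=True, x9=False

Check each clause:
  1. (!x3 || x9 || x1) — !x3 is true.
  2. (!x1 || x4 || x9) — !x1 is true.
  3. (!x6 || x2 || x1) — !x6 is true.
  4. (!x9 || !x4 || x6) — !x4 is true.
  5. (!x7 || x6 || !x4) — !x4 is true.
  6. (!x5 || !x8 || !x6) — !x6 is true.
  7. (x7 || !x4 || x8) — x8 is true.
  8. (!x7 || !x2 || !x4) — !x4 is true.
  9. (x5 || !x3 || !x6) — !x6 is true.
  10. (!x6 || !x9 || x4) — !x6 is true.
  11. (x6 || !x9 || !x7) — !x9 is true.
  12. (x3 || !x1 || x4) — !x1 is true.
  13. (!x7 || x8 || !x9) — x8 is true.
  14. (x1 || x8 || !x6) — x8 is true.
  15. (x3 || !x5 || x8) — x8 is true.
  16. (!x7 || x5 || !x3) — !x3 is true.
  17. (!x8 || !x9 || x6) — !x9 is true.
  18. (x2 || x5 || x7) — x7 is true.
  19. (!x7 || !x9 || !x1) — !x1 is true.
  20. (!x1 || x5 || !x2) — !x1 is true.
  21. (x3 || !x5 || !x6) — !x6 is true.
  22. (!x1 || x9 || x7) — !x1 is true.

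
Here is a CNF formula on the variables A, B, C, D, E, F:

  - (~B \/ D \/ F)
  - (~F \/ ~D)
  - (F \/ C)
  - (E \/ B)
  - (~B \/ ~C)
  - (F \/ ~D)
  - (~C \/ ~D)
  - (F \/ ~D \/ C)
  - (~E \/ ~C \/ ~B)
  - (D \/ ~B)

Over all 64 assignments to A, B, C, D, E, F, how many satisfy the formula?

6

The models are:
  A=F B=F C=F D=F E=T F=T
  A=F B=F C=T D=F E=T F=F
  A=F B=F C=T D=F E=T F=T
  A=T B=F C=F D=F E=T F=T
  A=T B=F C=T D=F E=T F=F
  A=T B=F C=T D=F E=T F=T
That's 6 in total.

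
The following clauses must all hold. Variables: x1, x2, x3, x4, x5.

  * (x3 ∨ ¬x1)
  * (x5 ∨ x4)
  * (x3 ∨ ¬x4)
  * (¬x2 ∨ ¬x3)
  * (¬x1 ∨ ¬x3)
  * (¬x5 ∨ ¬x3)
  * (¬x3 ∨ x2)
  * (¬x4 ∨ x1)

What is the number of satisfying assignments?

2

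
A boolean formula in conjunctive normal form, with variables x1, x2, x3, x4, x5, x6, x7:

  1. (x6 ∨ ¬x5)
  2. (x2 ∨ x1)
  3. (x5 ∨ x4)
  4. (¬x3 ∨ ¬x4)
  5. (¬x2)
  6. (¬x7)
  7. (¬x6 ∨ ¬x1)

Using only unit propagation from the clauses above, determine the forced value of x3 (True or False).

(¬x2) stands alone — x2 = False.
In (x1 ∨ x2), x2 is now false; x1 must hold, so x1 = True.
(¬x7) is a unit clause: x7 = False.
(¬x1 ∨ ¬x6): since x1 = True, the clause reduces to (¬x6). x6 = False.
(x6 ∨ ¬x5): since x6 = False, the clause reduces to (¬x5). x5 = False.
(x5 ∨ x4) with x5 = False leaves only x4, so x4 = True.
(¬x3 ∨ ¬x4) with x4 = True leaves only ¬x3, so x3 = False.

False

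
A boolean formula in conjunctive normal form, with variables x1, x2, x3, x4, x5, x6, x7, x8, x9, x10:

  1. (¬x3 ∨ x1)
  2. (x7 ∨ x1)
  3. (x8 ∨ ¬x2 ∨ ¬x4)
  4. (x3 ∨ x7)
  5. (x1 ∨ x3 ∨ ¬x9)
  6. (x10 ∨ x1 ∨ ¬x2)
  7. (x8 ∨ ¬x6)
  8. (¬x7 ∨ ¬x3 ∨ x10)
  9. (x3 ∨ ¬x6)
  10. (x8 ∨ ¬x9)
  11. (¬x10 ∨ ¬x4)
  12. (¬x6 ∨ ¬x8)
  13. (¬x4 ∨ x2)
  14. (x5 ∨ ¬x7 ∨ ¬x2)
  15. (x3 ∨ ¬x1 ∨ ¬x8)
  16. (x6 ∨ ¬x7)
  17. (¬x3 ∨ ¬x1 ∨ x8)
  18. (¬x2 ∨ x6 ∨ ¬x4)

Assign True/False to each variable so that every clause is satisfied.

x1 = T  x2 = T  x3 = T  x4 = F  x5 = T  x6 = F  x7 = F  x8 = T  x9 = F  x10 = T

Check each clause:
  1. (x1 ∨ ¬x3) — x1 is true.
  2. (x7 ∨ x1) — x1 is true.
  3. (¬x2 ∨ x8 ∨ ¬x4) — x8 is true.
  4. (x7 ∨ x3) — x3 is true.
  5. (¬x9 ∨ x3 ∨ x1) — x1 is true.
  6. (¬x2 ∨ x1 ∨ x10) — x1 is true.
  7. (x8 ∨ ¬x6) — x8 is true.
  8. (¬x3 ∨ ¬x7 ∨ x10) — ¬x7 is true.
  9. (¬x6 ∨ x3) — ¬x6 is true.
  10. (¬x9 ∨ x8) — x8 is true.
  11. (¬x10 ∨ ¬x4) — ¬x4 is true.
  12. (¬x8 ∨ ¬x6) — ¬x6 is true.
  13. (¬x4 ∨ x2) — x2 is true.
  14. (x5 ∨ ¬x2 ∨ ¬x7) — ¬x7 is true.
  15. (¬x8 ∨ x3 ∨ ¬x1) — x3 is true.
  16. (x6 ∨ ¬x7) — ¬x7 is true.
  17. (¬x3 ∨ x8 ∨ ¬x1) — x8 is true.
  18. (x6 ∨ ¬x2 ∨ ¬x4) — ¬x4 is true.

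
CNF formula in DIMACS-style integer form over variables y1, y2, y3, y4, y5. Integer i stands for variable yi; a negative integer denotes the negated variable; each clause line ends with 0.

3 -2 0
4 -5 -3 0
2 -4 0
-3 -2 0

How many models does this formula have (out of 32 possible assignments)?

6

The models are:
  y1=F y2=F y3=F y4=F y5=F
  y1=F y2=F y3=F y4=F y5=T
  y1=F y2=F y3=T y4=F y5=F
  y1=T y2=F y3=F y4=F y5=F
  y1=T y2=F y3=F y4=F y5=T
  y1=T y2=F y3=T y4=F y5=F
That's 6 in total.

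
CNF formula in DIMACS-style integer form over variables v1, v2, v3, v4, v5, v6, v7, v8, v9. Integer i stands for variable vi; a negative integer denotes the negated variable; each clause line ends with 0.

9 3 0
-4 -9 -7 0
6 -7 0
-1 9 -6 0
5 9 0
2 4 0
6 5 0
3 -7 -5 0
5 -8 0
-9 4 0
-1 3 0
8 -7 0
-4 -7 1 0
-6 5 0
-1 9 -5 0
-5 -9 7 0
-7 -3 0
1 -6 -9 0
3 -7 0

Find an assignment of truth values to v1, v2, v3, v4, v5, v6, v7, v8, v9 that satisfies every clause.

Try v1 = False.
Set v2 = False and propagate.
  then v4 is forced to True.
  then v7 is forced to False.
For the remaining variables, v3 = True, v5 = True, v6 = True, v8 = True, v9 = False works.
Every clause has at least one true literal under this assignment.

v1 = False  v2 = False  v3 = True  v4 = True  v5 = True  v6 = True  v7 = False  v8 = True  v9 = False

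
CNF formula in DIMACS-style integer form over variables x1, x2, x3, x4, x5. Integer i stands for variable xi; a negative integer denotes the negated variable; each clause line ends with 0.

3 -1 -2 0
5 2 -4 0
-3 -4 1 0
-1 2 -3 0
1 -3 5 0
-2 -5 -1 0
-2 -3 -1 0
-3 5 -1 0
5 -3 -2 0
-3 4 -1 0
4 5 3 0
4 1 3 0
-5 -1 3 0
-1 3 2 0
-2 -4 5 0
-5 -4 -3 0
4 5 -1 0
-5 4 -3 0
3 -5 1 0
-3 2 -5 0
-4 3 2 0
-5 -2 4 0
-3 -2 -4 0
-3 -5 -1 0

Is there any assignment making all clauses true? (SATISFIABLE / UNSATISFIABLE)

UNSATISFIABLE

x3 = True:
  x5 = True:
    propagation gives x4=False; an empty clause results — contradiction.
  x5 = False:
    propagation gives x1=True; an empty clause results — contradiction.
x3 = False:
  x5 = True:
    propagation gives x1=False; an empty clause results — contradiction.
  x5 = False:
    propagation gives x4=True, x2=True; an empty clause results — contradiction.
Every branch closes, so no satisfying assignment exists.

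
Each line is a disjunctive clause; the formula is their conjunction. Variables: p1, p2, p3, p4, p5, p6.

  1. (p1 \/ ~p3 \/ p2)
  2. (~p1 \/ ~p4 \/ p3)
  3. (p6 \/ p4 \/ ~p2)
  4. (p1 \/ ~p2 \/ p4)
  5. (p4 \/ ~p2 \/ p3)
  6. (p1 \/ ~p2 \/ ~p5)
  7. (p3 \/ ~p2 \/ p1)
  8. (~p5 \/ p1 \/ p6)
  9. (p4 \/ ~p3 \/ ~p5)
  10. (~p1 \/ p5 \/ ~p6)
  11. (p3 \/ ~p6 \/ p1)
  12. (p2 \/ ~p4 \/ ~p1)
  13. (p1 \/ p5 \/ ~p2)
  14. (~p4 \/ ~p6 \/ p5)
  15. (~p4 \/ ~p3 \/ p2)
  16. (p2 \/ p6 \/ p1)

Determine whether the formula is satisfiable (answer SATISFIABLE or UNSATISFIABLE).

SATISFIABLE

Set p1 = True and propagate.
Set p2 = True and propagate.
Set p3 = True and propagate.
For the remaining variables, p4 = True, p5 = False, p6 = False works.
So p1=True, p2=True, p3=True, p4=True, p5=False, p6=False is a satisfying assignment.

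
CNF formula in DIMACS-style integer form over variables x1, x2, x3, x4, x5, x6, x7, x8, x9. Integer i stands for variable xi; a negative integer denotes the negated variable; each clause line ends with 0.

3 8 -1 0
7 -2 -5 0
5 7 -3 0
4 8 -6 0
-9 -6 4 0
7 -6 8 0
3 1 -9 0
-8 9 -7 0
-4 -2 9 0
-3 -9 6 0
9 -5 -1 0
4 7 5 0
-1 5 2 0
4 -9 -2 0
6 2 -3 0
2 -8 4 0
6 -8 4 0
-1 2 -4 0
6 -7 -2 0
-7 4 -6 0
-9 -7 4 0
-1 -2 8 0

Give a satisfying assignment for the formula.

x1=F, x2=F, x3=F, x4=F, x5=T, x6=F, x7=F, x8=F, x9=F

Branch on x1: take x1 = False.
Branch on x2: take x2 = False.
Branch on x3: take x3 = False.
  then x9 is forced to False.
The remaining clauses are satisfied by x4 = False, x5 = True, x6 = False, x7 = False, x8 = False.
Check each clause:
  1. (x8 ∨ ¬x1 ∨ x3) — ¬x1 is true.
  2. (¬x5 ∨ ¬x2 ∨ x7) — ¬x2 is true.
  3. (¬x3 ∨ x5 ∨ x7) — x5 is true.
  4. (¬x6 ∨ x4 ∨ x8) — ¬x6 is true.
  5. (¬x6 ∨ ¬x9 ∨ x4) — ¬x6 is true.
  6. (x8 ∨ x7 ∨ ¬x6) — ¬x6 is true.
  7. (x3 ∨ x1 ∨ ¬x9) — ¬x9 is true.
  8. (¬x8 ∨ ¬x7 ∨ x9) — ¬x8 is true.
  9. (¬x2 ∨ x9 ∨ ¬x4) — ¬x4 is true.
  10. (¬x9 ∨ x6 ∨ ¬x3) — ¬x3 is true.
  11. (¬x5 ∨ ¬x1 ∨ x9) — ¬x1 is true.
  12. (x4 ∨ x5 ∨ x7) — x5 is true.
  13. (¬x1 ∨ x2 ∨ x5) — x5 is true.
  14. (¬x9 ∨ x4 ∨ ¬x2) — ¬x2 is true.
  15. (x2 ∨ ¬x3 ∨ x6) — ¬x3 is true.
  16. (x2 ∨ ¬x8 ∨ x4) — ¬x8 is true.
  17. (¬x8 ∨ x6 ∨ x4) — ¬x8 is true.
  18. (¬x1 ∨ ¬x4 ∨ x2) — ¬x4 is true.
  19. (x6 ∨ ¬x2 ∨ ¬x7) — ¬x7 is true.
  20. (¬x7 ∨ ¬x6 ∨ x4) — ¬x7 is true.
  21. (x4 ∨ ¬x9 ∨ ¬x7) — ¬x7 is true.
  22. (¬x2 ∨ ¬x1 ∨ x8) — ¬x2 is true.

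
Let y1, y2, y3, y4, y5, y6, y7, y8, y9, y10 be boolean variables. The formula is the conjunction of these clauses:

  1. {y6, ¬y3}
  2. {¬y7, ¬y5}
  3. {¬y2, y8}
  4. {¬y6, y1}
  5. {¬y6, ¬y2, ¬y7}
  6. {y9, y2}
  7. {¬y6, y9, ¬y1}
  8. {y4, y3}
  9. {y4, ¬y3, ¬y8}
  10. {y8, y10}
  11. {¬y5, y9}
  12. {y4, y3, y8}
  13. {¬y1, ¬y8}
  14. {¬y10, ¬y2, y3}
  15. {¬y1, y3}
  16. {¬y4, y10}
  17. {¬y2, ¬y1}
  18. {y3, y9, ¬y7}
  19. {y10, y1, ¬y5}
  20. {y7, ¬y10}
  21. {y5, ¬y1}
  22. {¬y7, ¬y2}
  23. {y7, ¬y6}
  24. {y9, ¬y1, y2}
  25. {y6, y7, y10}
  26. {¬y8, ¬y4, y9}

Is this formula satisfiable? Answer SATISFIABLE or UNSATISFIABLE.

Pure literal: y9 appears only positively; assign y9 = True.
Set y1 = False and propagate.
  then y6 is forced to False.
  then y3 is forced to False.
  then y4 is forced to True.
  then y10 is forced to True.
  then y2 is forced to False.
  then y7 is forced to True.
  then y5 is forced to False.
y8 is now unconstrained; take y8 = True.
So y1=0, y2=0, y3=0, y4=1, y5=0, y6=0, y7=1, y8=1, y9=1, y10=1 is a satisfying assignment.

SATISFIABLE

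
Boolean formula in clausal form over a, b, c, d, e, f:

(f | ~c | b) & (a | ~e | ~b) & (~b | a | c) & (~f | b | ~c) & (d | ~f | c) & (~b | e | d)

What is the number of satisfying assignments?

Split on b, then c.
  b=T, c=T: f free; 4 ways for (a,d,e) × 2^1 = 8.
  b=T, c=F: 5 of the 16 assignments to (a,d,e,f) work.
  b=F, c=T: a clause becomes empty — 0.
  b=F, c=F: a, e free; 3 ways for (d,f) × 2^2 = 12.
Total: 8 + 5 + 0 + 12 = 25.

25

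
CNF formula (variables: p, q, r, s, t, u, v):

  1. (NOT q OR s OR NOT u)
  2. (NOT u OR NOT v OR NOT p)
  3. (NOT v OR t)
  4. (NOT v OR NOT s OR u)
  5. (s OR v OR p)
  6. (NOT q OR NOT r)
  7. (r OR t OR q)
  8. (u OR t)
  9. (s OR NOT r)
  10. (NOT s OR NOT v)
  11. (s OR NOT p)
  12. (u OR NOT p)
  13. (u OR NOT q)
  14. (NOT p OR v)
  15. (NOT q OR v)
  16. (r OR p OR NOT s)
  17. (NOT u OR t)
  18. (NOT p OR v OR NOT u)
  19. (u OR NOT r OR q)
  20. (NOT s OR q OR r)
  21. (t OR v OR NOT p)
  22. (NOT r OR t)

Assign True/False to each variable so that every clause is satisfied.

p=False, q=False, r=False, s=False, t=True, u=False, v=True

t occurs only positively in the remaining clauses — set t = True.
Branch on p: take p = False.
Branch on q: take q = False.
Set r = False and propagate.
  then s is forced to False.
  then v is forced to True.
u is now unconstrained; take u = False.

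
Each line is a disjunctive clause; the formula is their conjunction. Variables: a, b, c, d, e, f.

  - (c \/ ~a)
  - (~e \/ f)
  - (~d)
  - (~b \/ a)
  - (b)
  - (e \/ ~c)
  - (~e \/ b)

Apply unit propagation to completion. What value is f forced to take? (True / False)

(~d) is a unit clause: d = False.
(b) stands alone — b = True.
From (~b \/ a) and b = True: a = True.
(~a \/ c): since a = True, the clause reduces to (c). c = True.
From (~c \/ e) and c = True: e = True.
In (~e \/ f), ~e is now false; f must hold, so f = True.

True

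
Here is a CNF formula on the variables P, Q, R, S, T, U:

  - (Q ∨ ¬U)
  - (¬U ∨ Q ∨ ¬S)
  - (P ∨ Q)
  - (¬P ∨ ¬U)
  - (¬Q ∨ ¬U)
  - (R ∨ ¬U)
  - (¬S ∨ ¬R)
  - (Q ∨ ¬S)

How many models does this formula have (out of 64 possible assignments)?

16

Case analysis on Q and U:
  Q=T, U=T: a clause becomes empty — 0.
  Q=T, U=F: P, T free; 3 ways for (R,S) × 2^2 = 12.
  Q=F, U=T: a clause becomes empty — 0.
  Q=F, U=F: remaining (P,R,S,T) ∈ {(T,F,F,F); (T,F,F,T); (T,T,F,F); (T,T,F,T)} — 4.
Total: 0 + 12 + 0 + 4 = 16.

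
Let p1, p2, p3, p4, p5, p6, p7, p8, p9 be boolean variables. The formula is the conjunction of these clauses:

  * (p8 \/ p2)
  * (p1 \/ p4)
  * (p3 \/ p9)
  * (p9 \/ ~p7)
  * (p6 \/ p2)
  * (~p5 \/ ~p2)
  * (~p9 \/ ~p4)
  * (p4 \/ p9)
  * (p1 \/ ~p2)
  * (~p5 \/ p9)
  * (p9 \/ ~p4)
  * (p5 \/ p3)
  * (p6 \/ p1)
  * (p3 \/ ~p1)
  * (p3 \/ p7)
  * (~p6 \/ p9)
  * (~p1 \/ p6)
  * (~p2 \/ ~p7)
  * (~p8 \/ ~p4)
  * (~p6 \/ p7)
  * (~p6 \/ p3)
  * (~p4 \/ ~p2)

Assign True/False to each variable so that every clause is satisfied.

Pure literal: p3 appears only positively; assign p3 = True.
Branch on p1: take p1 = True.
  then p6 is forced to True.
  then p9 is forced to True.
  then p4 is forced to False.
  then p7 is forced to True.
  then p2 is forced to False.
  then p8 is forced to True.
p5 is now unconstrained; take p5 = False.

p1=1, p2=0, p3=1, p4=0, p5=0, p6=1, p7=1, p8=1, p9=1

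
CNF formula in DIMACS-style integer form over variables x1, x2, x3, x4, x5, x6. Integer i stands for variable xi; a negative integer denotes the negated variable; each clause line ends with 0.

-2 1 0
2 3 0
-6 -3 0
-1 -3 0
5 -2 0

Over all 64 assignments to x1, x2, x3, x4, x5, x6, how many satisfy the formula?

Split on x2, then x3.
  x2=1, x3=1: a clause becomes empty — 0.
  x2=1, x3=0: remaining (x1,x4,x5,x6) ∈ {(1,0,1,0); (1,0,1,1); (1,1,1,0); (1,1,1,1)} — 4.
  x2=0, x3=1: remaining (x1,x4,x5,x6) ∈ {(0,0,0,0); (0,0,1,0); (0,1,0,0); (0,1,1,0)} — 4.
  x2=0, x3=0: a clause becomes empty — 0.
Total: 0 + 4 + 4 + 0 = 8.

8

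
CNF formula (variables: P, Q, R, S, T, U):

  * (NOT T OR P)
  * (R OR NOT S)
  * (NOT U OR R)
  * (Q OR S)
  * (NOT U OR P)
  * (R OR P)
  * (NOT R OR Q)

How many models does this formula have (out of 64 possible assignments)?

12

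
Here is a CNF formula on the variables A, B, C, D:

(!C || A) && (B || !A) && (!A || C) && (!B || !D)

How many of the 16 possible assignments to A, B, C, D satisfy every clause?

4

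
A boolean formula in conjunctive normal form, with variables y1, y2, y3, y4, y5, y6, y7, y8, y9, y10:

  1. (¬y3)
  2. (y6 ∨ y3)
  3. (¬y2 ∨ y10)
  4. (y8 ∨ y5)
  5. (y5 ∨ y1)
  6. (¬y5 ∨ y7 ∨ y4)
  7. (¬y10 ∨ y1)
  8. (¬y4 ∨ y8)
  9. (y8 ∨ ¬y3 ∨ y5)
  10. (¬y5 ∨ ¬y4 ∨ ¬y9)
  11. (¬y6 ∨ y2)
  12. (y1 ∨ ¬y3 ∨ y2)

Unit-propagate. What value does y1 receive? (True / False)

(¬y3) is a unit clause: y3 = False.
From (y6 ∨ y3) and y3 = False: y6 = True.
(y2 ∨ ¬y6) with y6 = True leaves only y2, so y2 = True.
(y10 ∨ ¬y2) with y2 = True leaves only y10, so y10 = True.
(¬y10 ∨ y1) with y10 = True leaves only y1, so y1 = True.

True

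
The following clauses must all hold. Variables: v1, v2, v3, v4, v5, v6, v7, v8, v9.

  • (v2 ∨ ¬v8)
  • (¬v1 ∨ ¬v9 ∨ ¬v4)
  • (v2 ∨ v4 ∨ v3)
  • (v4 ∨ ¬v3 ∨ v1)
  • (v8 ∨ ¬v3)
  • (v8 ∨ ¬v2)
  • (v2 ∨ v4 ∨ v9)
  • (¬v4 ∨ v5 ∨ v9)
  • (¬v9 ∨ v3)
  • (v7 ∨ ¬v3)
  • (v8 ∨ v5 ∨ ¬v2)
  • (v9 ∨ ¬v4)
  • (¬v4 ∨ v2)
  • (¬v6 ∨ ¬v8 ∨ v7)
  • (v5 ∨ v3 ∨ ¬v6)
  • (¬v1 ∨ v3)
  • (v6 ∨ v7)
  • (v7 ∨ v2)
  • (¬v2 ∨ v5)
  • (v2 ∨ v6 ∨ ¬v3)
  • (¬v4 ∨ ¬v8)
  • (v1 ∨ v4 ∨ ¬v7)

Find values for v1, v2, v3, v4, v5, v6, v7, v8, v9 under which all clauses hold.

Pure literal: v5 appears only positively; assign v5 = True.
Try v1 = True.
  then v3 is forced to True.
  then v8 is forced to True.
  then v2 is forced to True.
  then v7 is forced to True.
  then v4 is forced to False.
v6, v9 are now unconstrained; take v6 = True, v9 = False.

v1=True, v2=True, v3=True, v4=False, v5=True, v6=True, v7=True, v8=True, v9=False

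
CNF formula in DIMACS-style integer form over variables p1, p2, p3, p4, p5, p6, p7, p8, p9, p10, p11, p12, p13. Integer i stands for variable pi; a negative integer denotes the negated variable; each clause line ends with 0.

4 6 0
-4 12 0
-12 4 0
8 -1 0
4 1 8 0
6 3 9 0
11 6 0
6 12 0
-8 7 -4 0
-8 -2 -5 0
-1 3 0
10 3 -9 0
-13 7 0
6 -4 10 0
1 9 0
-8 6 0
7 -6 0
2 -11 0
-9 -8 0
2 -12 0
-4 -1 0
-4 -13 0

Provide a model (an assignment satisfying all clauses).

p1=F, p2=T, p3=T, p4=T, p5=T, p6=T, p7=T, p8=F, p9=T, p10=T, p11=T, p12=T, p13=F

Pure literal: p3 appears only positively; assign p3 = True.
p7 occurs only positively in the remaining clauses — set p7 = True.
Set p1 = False and propagate.
  then p9 is forced to True.
  then p8 is forced to False.
  then p4 is forced to True.
  then p12 is forced to True.
  then p2 is forced to True.
  then p13 is forced to False.
Set p6 = True and propagate.
p5, p10, p11 are now unconstrained; take p5 = True, p10 = True, p11 = True.
Check each clause:
  1. (p4 | p6) — p4 is true.
  2. (~p4 | p12) — p12 is true.
  3. (p4 | ~p12) — p4 is true.
  4. (~p1 | p8) — ~p1 is true.
  5. (p8 | p4 | p1) — p4 is true.
  6. (p6 | p9 | p3) — p9 is true.
  7. (p6 | p11) — p11 is true.
  8. (p6 | p12) — p12 is true.
  9. (~p4 | ~p8 | p7) — ~p8 is true.
  10. (~p2 | ~p8 | ~p5) — ~p8 is true.
  11. (~p1 | p3) — p3 is true.
  12. (~p9 | p3 | p10) — p10 is true.
  13. (p7 | ~p13) — ~p13 is true.
  14. (~p4 | p10 | p6) — p10 is true.
  15. (p1 | p9) — p9 is true.
  16. (p6 | ~p8) — ~p8 is true.
  17. (~p6 | p7) — p7 is true.
  18. (p2 | ~p11) — p2 is true.
  19. (~p8 | ~p9) — ~p8 is true.
  20. (~p12 | p2) — p2 is true.
  21. (~p4 | ~p1) — ~p1 is true.
  22. (~p13 | ~p4) — ~p13 is true.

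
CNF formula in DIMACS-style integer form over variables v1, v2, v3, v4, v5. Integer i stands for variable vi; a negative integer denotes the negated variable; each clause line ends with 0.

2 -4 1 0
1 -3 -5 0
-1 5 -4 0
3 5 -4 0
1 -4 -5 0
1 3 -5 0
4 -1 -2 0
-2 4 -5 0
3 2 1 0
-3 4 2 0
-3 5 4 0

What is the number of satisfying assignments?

8

Split on v4, then v1.
  v4=T, v1=T: remaining (v2,v3,v5) ∈ {(F,F,T); (F,T,T); (T,F,T); (T,T,T)} — 4.
  v4=T, v1=F: remaining (v2,v3,v5) ∈ {(T,T,F)} — 1.
  v4=F, v1=T: remaining (v2,v3,v5) ∈ {(F,F,F); (F,F,T)} — 2.
  v4=F, v1=F: remaining (v2,v3,v5) ∈ {(T,F,F)} — 1.
Total: 4 + 1 + 2 + 1 = 8.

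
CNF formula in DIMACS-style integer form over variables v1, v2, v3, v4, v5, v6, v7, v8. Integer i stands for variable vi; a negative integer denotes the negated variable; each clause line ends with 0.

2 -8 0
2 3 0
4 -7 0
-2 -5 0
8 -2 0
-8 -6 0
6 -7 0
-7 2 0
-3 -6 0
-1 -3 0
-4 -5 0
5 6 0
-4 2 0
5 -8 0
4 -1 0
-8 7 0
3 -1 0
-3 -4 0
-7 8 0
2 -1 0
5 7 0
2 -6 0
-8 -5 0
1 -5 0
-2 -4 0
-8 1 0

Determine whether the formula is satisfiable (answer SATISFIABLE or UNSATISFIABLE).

UNSATISFIABLE

v2 = True:
  propagation gives v5=False, v8=True; an empty clause results — contradiction.
v2 = False:
  propagation gives v8=False, v3=True, v7=False, v6=False; an empty clause results — contradiction.
Every branch closes, so no satisfying assignment exists.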